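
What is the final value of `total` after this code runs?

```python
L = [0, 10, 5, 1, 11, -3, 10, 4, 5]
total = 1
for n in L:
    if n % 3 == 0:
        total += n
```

-2

n=0: %3==0, total = 1+0 = 1
n=10: not %3==0
n=5: not %3==0
n=1: not %3==0
n=11: not %3==0
n=-3: %3==0, total = 1+(-3) = -2
n=10: not %3==0
n=4: not %3==0
n=5: not %3==0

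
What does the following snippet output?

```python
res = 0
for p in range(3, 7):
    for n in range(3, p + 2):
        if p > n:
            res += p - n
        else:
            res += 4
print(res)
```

p=3,n=3: not 3>3, res = 0+4 = 4
p=3,n=4: not 3>4, res = 4+4 = 8
p=4,n=3: 4>3, res = 8+1 = 9
p=4,n=4: not 4>4, res = 9+4 = 13
p=4,n=5: not 4>5, res = 13+4 = 17
p=5,n=3: 5>3, res = 17+2 = 19
p=5,n=4: 5>4, res = 19+1 = 20
p=5,n=5: not 5>5, res = 20+4 = 24
p=5,n=6: not 5>6, res = 24+4 = 28
p=6,n=3: 6>3, res = 28+3 = 31
p=6,n=4: 6>4, res = 31+2 = 33
p=6,n=5: 6>5, res = 33+1 = 34
p=6,n=6: not 6>6, res = 34+4 = 38
p=6,n=7: not 6>7, res = 38+4 = 42

42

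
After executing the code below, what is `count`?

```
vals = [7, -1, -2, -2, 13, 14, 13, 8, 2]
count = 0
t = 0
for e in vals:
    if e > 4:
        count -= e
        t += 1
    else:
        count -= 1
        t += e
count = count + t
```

e=7: >4, count = 0-7 = -7; t=1
e=-1: not >4, count = (-7)-1 = -8; t=0
e=-2: not >4, count = (-8)-1 = -9; t=-2
e=-2: not >4, count = (-9)-1 = -10; t=-4
e=13: >4, count = (-10)-13 = -23; t=-3
e=14: >4, count = (-23)-14 = -37; t=-2
e=13: >4, count = (-37)-13 = -50; t=-1
e=8: >4, count = (-50)-8 = -58; t=0
e=2: not >4, count = (-58)-1 = -59; t=2
count+t = (-59)+2 = -57

-57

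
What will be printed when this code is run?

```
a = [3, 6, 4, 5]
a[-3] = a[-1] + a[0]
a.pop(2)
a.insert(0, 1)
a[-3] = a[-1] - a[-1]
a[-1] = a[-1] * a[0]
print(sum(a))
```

14

a[-3] = a[-1]+a[0] = 5+3 = 8 → [3, 8, 4, 5]
pop(2) removes 4 → [3, 8, 5]
insert 1 at 0 → [1, 3, 8, 5]
a[-3] = a[-1]-a[-1] = 5-5 = 0 → [1, 0, 8, 5]
a[-1] = a[-1]*a[0] = 5*1 = 5 → [1, 0, 8, 5]
sum = 14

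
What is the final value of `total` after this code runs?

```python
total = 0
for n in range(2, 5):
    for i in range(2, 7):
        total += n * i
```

n=2,i=2: total = 0+4 = 4
n=2,i=3: total = 4+6 = 10
n=2,i=4: total = 10+8 = 18
n=2,i=5: total = 18+10 = 28
n=2,i=6: total = 28+12 = 40
n=3,i=2: total = 40+6 = 46
n=3,i=3: total = 46+9 = 55
n=3,i=4: total = 55+12 = 67
n=3,i=5: total = 67+15 = 82
n=3,i=6: total = 82+18 = 100
n=4,i=2: total = 100+8 = 108
n=4,i=3: total = 108+12 = 120
n=4,i=4: total = 120+16 = 136
n=4,i=5: total = 136+20 = 156
n=4,i=6: total = 156+24 = 180

180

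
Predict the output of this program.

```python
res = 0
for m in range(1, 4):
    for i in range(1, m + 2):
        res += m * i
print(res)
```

45

m=1,i=1: res = 0+1 = 1
m=1,i=2: res = 1+2 = 3
m=2,i=1: res = 3+2 = 5
m=2,i=2: res = 5+4 = 9
m=2,i=3: res = 9+6 = 15
m=3,i=1: res = 15+3 = 18
m=3,i=2: res = 18+6 = 24
m=3,i=3: res = 24+9 = 33
m=3,i=4: res = 33+12 = 45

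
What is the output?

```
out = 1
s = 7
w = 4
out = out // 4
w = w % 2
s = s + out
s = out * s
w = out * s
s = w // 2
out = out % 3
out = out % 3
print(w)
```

0

out = 1//4 = 0
w = 4%2 = 0
s = 7+0 = 7
s = 0*7 = 0
w = 0*0 = 0
s = 0//2 = 0
out = 0%3 = 0
out = 0%3 = 0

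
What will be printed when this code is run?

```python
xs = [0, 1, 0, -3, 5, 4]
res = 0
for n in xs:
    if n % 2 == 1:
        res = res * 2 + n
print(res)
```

n=0: not odd
n=1: odd, res = 0*2+1 = 1
n=0: not odd
n=-3: odd, res = 1*2+(-3) = -1
n=5: odd, res = (-1)*2+5 = 3
n=4: not odd

3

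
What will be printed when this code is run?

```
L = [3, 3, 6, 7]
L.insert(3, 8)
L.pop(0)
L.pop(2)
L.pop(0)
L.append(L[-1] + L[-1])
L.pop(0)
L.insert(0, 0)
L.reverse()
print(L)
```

[14, 7, 0]

insert 8 at 3 → [3, 3, 6, 8, 7]
pop(0) removes 3 → [3, 6, 8, 7]
pop(2) removes 8 → [3, 6, 7]
pop(0) removes 3 → [6, 7]
append L[-1]+L[-1] = 7+7 = 14 → [6, 7, 14]
pop(0) removes 6 → [7, 14]
insert 0 at 0 → [0, 7, 14]
reverse → [14, 7, 0]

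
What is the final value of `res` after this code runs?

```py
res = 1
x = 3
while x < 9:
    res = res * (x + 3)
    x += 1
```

x=3: res = 1*6 = 6
x=4: res = 6*7 = 42
x=5: res = 42*8 = 336
x=6: res = 336*9 = 3024
x=7: res = 3024*10 = 30240
x=8: res = 30240*11 = 332640

332640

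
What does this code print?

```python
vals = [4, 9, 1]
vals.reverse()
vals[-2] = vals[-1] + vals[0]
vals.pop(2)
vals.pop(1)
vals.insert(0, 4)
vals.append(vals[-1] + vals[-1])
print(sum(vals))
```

reverse → [1, 9, 4]
vals[-2] = vals[-1]+vals[0] = 4+1 = 5 → [1, 5, 4]
pop(2) removes 4 → [1, 5]
pop(1) removes 5 → [1]
insert 4 at 0 → [4, 1]
append vals[-1]+vals[-1] = 1+1 = 2 → [4, 1, 2]
sum = 7

7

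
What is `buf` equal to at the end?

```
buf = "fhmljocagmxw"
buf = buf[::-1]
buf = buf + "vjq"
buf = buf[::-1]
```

'qjvfhmljocagmxw'

reverse → 'wxmgacojlmhf'
+ 'vjq' → 'wxmgacojlmhfvjq'
reverse → 'qjvfhmljocagmxw'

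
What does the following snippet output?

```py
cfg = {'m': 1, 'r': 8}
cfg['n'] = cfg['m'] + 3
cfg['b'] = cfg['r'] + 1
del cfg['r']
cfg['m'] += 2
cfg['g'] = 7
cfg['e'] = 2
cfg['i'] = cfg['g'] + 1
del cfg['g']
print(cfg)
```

cfg['n'] = cfg['m']+3 = 4 → {'m': 1, 'r': 8, 'n': 4}
cfg['b'] = cfg['r']+1 = 9 → {'m': 1, 'r': 8, 'n': 4, 'b': 9}
del 'r' → {'m': 1, 'n': 4, 'b': 9}
cfg['m'] = 1+2 = 3 → {'m': 3, 'n': 4, 'b': 9}
cfg['g'] = 7 → {'m': 3, 'n': 4, 'b': 9, 'g': 7}
cfg['e'] = 2 → {'m': 3, 'n': 4, 'b': 9, 'g': 7, 'e': 2}
cfg['i'] = cfg['g']+1 = 8 → {'m': 3, 'n': 4, 'b': 9, 'g': 7, 'e': 2, 'i': 8}
del 'g' → {'m': 3, 'n': 4, 'b': 9, 'e': 2, 'i': 8}

{'m': 3, 'n': 4, 'b': 9, 'e': 2, 'i': 8}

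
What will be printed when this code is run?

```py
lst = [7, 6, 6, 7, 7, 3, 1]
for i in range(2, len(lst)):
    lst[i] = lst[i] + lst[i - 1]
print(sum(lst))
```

129

i=2: lst[2] = 6+6 = 12 → [7, 6, 12, 7, 7, 3, 1]
i=3: lst[3] = 7+12 = 19 → [7, 6, 12, 19, 7, 3, 1]
i=4: lst[4] = 7+19 = 26 → [7, 6, 12, 19, 26, 3, 1]
i=5: lst[5] = 3+26 = 29 → [7, 6, 12, 19, 26, 29, 1]
i=6: lst[6] = 1+29 = 30 → [7, 6, 12, 19, 26, 29, 30]
sum = 129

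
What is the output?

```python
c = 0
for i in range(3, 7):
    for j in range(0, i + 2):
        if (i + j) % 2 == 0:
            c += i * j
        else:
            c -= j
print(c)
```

110

i=3,j=0: odd sum, c = 0-0 = 0
i=3,j=1: even sum, c = 0+3 = 3
i=3,j=2: odd sum, c = 3-2 = 1
i=3,j=3: even sum, c = 1+9 = 10
i=3,j=4: odd sum, c = 10-4 = 6
i=4,j=0: even sum, c = 6+0 = 6
i=4,j=1: odd sum, c = 6-1 = 5
i=4,j=2: even sum, c = 5+8 = 13
i=4,j=3: odd sum, c = 13-3 = 10
i=4,j=4: even sum, c = 10+16 = 26
i=4,j=5: odd sum, c = 26-5 = 21
i=5,j=0: odd sum, c = 21-0 = 21
i=5,j=1: even sum, c = 21+5 = 26
i=5,j=2: odd sum, c = 26-2 = 24
i=5,j=3: even sum, c = 24+15 = 39
i=5,j=4: odd sum, c = 39-4 = 35
i=5,j=5: even sum, c = 35+25 = 60
i=5,j=6: odd sum, c = 60-6 = 54
i=6,j=0: even sum, c = 54+0 = 54
i=6,j=1: odd sum, c = 54-1 = 53
i=6,j=2: even sum, c = 53+12 = 65
i=6,j=3: odd sum, c = 65-3 = 62
i=6,j=4: even sum, c = 62+24 = 86
i=6,j=5: odd sum, c = 86-5 = 81
i=6,j=6: even sum, c = 81+36 = 117
i=6,j=7: odd sum, c = 117-7 = 110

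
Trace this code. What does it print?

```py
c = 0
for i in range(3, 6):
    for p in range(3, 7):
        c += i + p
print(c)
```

i=3,p=3: c = 0+6 = 6
i=3,p=4: c = 6+7 = 13
i=3,p=5: c = 13+8 = 21
i=3,p=6: c = 21+9 = 30
i=4,p=3: c = 30+7 = 37
i=4,p=4: c = 37+8 = 45
i=4,p=5: c = 45+9 = 54
i=4,p=6: c = 54+10 = 64
i=5,p=3: c = 64+8 = 72
i=5,p=4: c = 72+9 = 81
i=5,p=5: c = 81+10 = 91
i=5,p=6: c = 91+11 = 102

102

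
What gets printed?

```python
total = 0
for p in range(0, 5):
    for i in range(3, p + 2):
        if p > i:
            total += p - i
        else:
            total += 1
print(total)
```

p=2,i=3: not 2>3, total = 0+1 = 1
p=3,i=3: not 3>3, total = 1+1 = 2
p=3,i=4: not 3>4, total = 2+1 = 3
p=4,i=3: 4>3, total = 3+1 = 4
p=4,i=4: not 4>4, total = 4+1 = 5
p=4,i=5: not 4>5, total = 5+1 = 6

6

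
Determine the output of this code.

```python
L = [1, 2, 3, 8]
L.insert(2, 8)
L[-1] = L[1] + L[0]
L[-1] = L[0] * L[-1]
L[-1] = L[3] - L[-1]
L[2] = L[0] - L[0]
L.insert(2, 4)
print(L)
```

[1, 2, 4, 0, 3, 0]

insert 8 at 2 → [1, 2, 8, 3, 8]
L[-1] = L[1]+L[0] = 2+1 = 3 → [1, 2, 8, 3, 3]
L[-1] = L[0]*L[-1] = 1*3 = 3 → [1, 2, 8, 3, 3]
L[-1] = L[3]-L[-1] = 3-3 = 0 → [1, 2, 8, 3, 0]
L[2] = L[0]-L[0] = 1-1 = 0 → [1, 2, 0, 3, 0]
insert 4 at 2 → [1, 2, 4, 0, 3, 0]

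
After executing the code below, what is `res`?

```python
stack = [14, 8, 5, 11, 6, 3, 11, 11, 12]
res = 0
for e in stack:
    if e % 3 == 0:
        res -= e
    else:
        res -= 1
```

-27

e=14: not %3==0, res = 0-1 = -1
e=8: not %3==0, res = (-1)-1 = -2
e=5: not %3==0, res = (-2)-1 = -3
e=11: not %3==0, res = (-3)-1 = -4
e=6: %3==0, res = (-4)-6 = -10
e=3: %3==0, res = (-10)-3 = -13
e=11: not %3==0, res = (-13)-1 = -14
e=11: not %3==0, res = (-14)-1 = -15
e=12: %3==0, res = (-15)-12 = -27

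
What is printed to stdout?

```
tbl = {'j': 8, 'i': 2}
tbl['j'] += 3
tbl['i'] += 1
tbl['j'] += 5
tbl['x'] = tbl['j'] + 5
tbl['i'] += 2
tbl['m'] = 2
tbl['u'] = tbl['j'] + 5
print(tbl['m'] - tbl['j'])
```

-14

tbl['j'] = 8+3 = 11 → {'j': 11, 'i': 2}
tbl['i'] = 2+1 = 3 → {'j': 11, 'i': 3}
tbl['j'] = 11+5 = 16 → {'j': 16, 'i': 3}
tbl['x'] = tbl['j']+5 = 21 → {'j': 16, 'i': 3, 'x': 21}
tbl['i'] = 3+2 = 5 → {'j': 16, 'i': 5, 'x': 21}
tbl['m'] = 2 → {'j': 16, 'i': 5, 'x': 21, 'm': 2}
tbl['u'] = tbl['j']+5 = 21 → {'j': 16, 'i': 5, 'x': 21, 'm': 2, 'u': 21}
tbl['m']-tbl['j'] = 2-16 = -14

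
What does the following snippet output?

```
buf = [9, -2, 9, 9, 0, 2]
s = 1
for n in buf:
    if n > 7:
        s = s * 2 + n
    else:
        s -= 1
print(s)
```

n=9: >7, s = 1*2+9 = 11
n=-2: not >7, s = 11-1 = 10
n=9: >7, s = 10*2+9 = 29
n=9: >7, s = 29*2+9 = 67
n=0: not >7, s = 67-1 = 66
n=2: not >7, s = 66-1 = 65

65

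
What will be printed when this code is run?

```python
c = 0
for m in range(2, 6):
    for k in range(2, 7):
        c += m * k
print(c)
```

m=2,k=2: c = 0+4 = 4
m=2,k=3: c = 4+6 = 10
m=2,k=4: c = 10+8 = 18
m=2,k=5: c = 18+10 = 28
m=2,k=6: c = 28+12 = 40
m=3,k=2: c = 40+6 = 46
m=3,k=3: c = 46+9 = 55
m=3,k=4: c = 55+12 = 67
m=3,k=5: c = 67+15 = 82
m=3,k=6: c = 82+18 = 100
m=4,k=2: c = 100+8 = 108
m=4,k=3: c = 108+12 = 120
m=4,k=4: c = 120+16 = 136
m=4,k=5: c = 136+20 = 156
m=4,k=6: c = 156+24 = 180
m=5,k=2: c = 180+10 = 190
m=5,k=3: c = 190+15 = 205
m=5,k=4: c = 205+20 = 225
m=5,k=5: c = 225+25 = 250
m=5,k=6: c = 250+30 = 280

280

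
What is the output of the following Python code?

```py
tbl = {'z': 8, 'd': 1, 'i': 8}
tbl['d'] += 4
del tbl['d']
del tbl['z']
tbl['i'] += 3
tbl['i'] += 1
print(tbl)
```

{'i': 12}

tbl['d'] = 1+4 = 5 → {'z': 8, 'd': 5, 'i': 8}
del 'd' → {'z': 8, 'i': 8}
del 'z' → {'i': 8}
tbl['i'] = 8+3 = 11 → {'i': 11}
tbl['i'] = 11+1 = 12 → {'i': 12}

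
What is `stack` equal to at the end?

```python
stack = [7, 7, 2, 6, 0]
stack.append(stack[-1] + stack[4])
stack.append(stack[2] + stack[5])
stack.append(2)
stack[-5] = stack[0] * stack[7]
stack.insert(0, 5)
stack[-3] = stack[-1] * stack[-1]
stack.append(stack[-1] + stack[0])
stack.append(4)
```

[5, 7, 7, 2, 14, 0, 4, 2, 2, 7, 4]

append stack[-1]+stack[4] = 0+0 = 0 → [7, 7, 2, 6, 0, 0]
append stack[2]+stack[5] = 2+0 = 2 → [7, 7, 2, 6, 0, 0, 2]
append 2 → [7, 7, 2, 6, 0, 0, 2, 2]
stack[-5] = stack[0]*stack[7] = 7*2 = 14 → [7, 7, 2, 14, 0, 0, 2, 2]
insert 5 at 0 → [5, 7, 7, 2, 14, 0, 0, 2, 2]
stack[-3] = stack[-1]*stack[-1] = 2*2 = 4 → [5, 7, 7, 2, 14, 0, 4, 2, 2]
append stack[-1]+stack[0] = 2+5 = 7 → [5, 7, 7, 2, 14, 0, 4, 2, 2, 7]
append 4 → [5, 7, 7, 2, 14, 0, 4, 2, 2, 7, 4]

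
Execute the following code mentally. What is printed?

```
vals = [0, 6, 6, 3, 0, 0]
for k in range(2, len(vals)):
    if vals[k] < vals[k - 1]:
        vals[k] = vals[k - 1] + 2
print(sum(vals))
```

k=2: 6>=6, unchanged → [0, 6, 6, 3, 0, 0]
k=3: 3<6, vals[3] = 6+2 = 8 → [0, 6, 6, 8, 0, 0]
k=4: 0<8, vals[4] = 8+2 = 10 → [0, 6, 6, 8, 10, 0]
k=5: 0<10, vals[5] = 10+2 = 12 → [0, 6, 6, 8, 10, 12]
sum = 42

42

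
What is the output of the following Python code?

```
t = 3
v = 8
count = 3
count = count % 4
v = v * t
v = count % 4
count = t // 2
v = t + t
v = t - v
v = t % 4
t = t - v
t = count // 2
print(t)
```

count = 3%4 = 3
v = 8*3 = 24
v = 3%4 = 3
count = 3//2 = 1
v = 3+3 = 6
v = 3-6 = -3
v = 3%4 = 3
t = 3-3 = 0
t = 1//2 = 0

0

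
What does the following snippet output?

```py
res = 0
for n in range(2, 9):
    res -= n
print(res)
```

n=2: res = 0-2 = -2
n=3: res = (-2)-3 = -5
n=4: res = (-5)-4 = -9
n=5: res = (-9)-5 = -14
n=6: res = (-14)-6 = -20
n=7: res = (-20)-7 = -27
n=8: res = (-27)-8 = -35

-35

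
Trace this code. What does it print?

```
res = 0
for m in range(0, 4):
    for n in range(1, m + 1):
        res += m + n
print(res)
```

m=1,n=1: res = 0+2 = 2
m=2,n=1: res = 2+3 = 5
m=2,n=2: res = 5+4 = 9
m=3,n=1: res = 9+4 = 13
m=3,n=2: res = 13+5 = 18
m=3,n=3: res = 18+6 = 24

24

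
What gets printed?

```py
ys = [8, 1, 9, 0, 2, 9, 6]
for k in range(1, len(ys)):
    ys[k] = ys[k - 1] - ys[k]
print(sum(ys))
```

-25

k=1: ys[1] = 8-1 = 7 → [8, 7, 9, 0, 2, 9, 6]
k=2: ys[2] = 7-9 = -2 → [8, 7, -2, 0, 2, 9, 6]
k=3: ys[3] = (-2)-0 = -2 → [8, 7, -2, -2, 2, 9, 6]
k=4: ys[4] = (-2)-2 = -4 → [8, 7, -2, -2, -4, 9, 6]
k=5: ys[5] = (-4)-9 = -13 → [8, 7, -2, -2, -4, -13, 6]
k=6: ys[6] = (-13)-6 = -19 → [8, 7, -2, -2, -4, -13, -19]
sum = -25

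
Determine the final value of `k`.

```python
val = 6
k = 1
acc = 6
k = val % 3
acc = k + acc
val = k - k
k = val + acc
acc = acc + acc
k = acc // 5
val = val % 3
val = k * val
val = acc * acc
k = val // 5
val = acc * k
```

k = 6%3 = 0
acc = 0+6 = 6
val = 0-0 = 0
k = 0+6 = 6
acc = 6+6 = 12
k = 12//5 = 2
val = 0%3 = 0
val = 2*0 = 0
val = 12*12 = 144
k = 144//5 = 28
val = 12*28 = 336

28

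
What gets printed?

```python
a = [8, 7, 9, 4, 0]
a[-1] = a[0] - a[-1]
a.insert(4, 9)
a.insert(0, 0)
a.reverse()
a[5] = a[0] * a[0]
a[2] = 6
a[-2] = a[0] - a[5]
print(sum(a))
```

a[-1] = a[0]-a[-1] = 8-0 = 8 → [8, 7, 9, 4, 8]
insert 9 at 4 → [8, 7, 9, 4, 9, 8]
insert 0 at 0 → [0, 8, 7, 9, 4, 9, 8]
reverse → [8, 9, 4, 9, 7, 8, 0]
a[5] = a[0]*a[0] = 8*8 = 64 → [8, 9, 4, 9, 7, 64, 0]
a[2] = 6 → [8, 9, 6, 9, 7, 64, 0]
a[-2] = a[0]-a[5] = 8-64 = -56 → [8, 9, 6, 9, 7, -56, 0]
sum = -17

-17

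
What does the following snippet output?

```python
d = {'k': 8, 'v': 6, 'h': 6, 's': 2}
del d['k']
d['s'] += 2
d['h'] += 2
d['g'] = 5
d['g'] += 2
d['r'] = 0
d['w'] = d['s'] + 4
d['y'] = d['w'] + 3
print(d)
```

{'v': 6, 'h': 8, 's': 4, 'g': 7, 'r': 0, 'w': 8, 'y': 11}

del 'k' → {'v': 6, 'h': 6, 's': 2}
d['s'] = 2+2 = 4 → {'v': 6, 'h': 6, 's': 4}
d['h'] = 6+2 = 8 → {'v': 6, 'h': 8, 's': 4}
d['g'] = 5 → {'v': 6, 'h': 8, 's': 4, 'g': 5}
d['g'] = 5+2 = 7 → {'v': 6, 'h': 8, 's': 4, 'g': 7}
d['r'] = 0 → {'v': 6, 'h': 8, 's': 4, 'g': 7, 'r': 0}
d['w'] = d['s']+4 = 8 → {'v': 6, 'h': 8, 's': 4, 'g': 7, 'r': 0, 'w': 8}
d['y'] = d['w']+3 = 11 → {'v': 6, 'h': 8, 's': 4, 'g': 7, 'r': 0, 'w': 8, 'y': 11}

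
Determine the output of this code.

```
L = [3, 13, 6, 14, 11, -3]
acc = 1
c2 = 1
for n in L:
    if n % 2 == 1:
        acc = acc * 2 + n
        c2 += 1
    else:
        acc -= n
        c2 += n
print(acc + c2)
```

n=3: odd, acc = 1*2+3 = 5; c2=2
n=13: odd, acc = 5*2+13 = 23; c2=3
n=6: not odd, acc = 23-6 = 17; c2=9
n=14: not odd, acc = 17-14 = 3; c2=23
n=11: odd, acc = 3*2+11 = 17; c2=24
n=-3: odd, acc = 17*2+(-3) = 31; c2=25
acc+c2 = 31+25 = 56

56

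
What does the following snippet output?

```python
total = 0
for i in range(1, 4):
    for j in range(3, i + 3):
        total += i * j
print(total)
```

i=1,j=3: total = 0+3 = 3
i=2,j=3: total = 3+6 = 9
i=2,j=4: total = 9+8 = 17
i=3,j=3: total = 17+9 = 26
i=3,j=4: total = 26+12 = 38
i=3,j=5: total = 38+15 = 53

53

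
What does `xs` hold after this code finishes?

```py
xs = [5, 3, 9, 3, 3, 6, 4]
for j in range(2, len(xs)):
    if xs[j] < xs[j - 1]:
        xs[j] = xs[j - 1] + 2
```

[5, 3, 9, 11, 13, 15, 17]

j=2: 9>=3, unchanged → [5, 3, 9, 3, 3, 6, 4]
j=3: 3<9, xs[3] = 9+2 = 11 → [5, 3, 9, 11, 3, 6, 4]
j=4: 3<11, xs[4] = 11+2 = 13 → [5, 3, 9, 11, 13, 6, 4]
j=5: 6<13, xs[5] = 13+2 = 15 → [5, 3, 9, 11, 13, 15, 4]
j=6: 4<15, xs[6] = 15+2 = 17 → [5, 3, 9, 11, 13, 15, 17]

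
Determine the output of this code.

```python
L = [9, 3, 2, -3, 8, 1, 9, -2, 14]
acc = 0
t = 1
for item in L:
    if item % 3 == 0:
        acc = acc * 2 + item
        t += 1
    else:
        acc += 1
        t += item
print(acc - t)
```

item=9: %3==0, acc = 0*2+9 = 9; t=2
item=3: %3==0, acc = 9*2+3 = 21; t=3
item=2: not %3==0, acc = 21+1 = 22; t=5
item=-3: %3==0, acc = 22*2+(-3) = 41; t=6
item=8: not %3==0, acc = 41+1 = 42; t=14
item=1: not %3==0, acc = 42+1 = 43; t=15
item=9: %3==0, acc = 43*2+9 = 95; t=16
item=-2: not %3==0, acc = 95+1 = 96; t=14
item=14: not %3==0, acc = 96+1 = 97; t=28
acc-t = 97-28 = 69

69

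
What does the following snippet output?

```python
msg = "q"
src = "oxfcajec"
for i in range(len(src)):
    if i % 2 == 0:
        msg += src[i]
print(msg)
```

i=0: add 'o' → 'qo'
i=1: skip
i=2: add 'f' → 'qof'
i=3: skip
i=4: add 'a' → 'qofa'
i=5: skip
i=6: add 'e' → 'qofae'
i=7: skip

qofae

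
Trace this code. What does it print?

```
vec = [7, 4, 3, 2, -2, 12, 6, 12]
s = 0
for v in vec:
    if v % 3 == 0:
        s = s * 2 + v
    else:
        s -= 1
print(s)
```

48

v=7: not %3==0, s = 0-1 = -1
v=4: not %3==0, s = (-1)-1 = -2
v=3: %3==0, s = (-2)*2+3 = -1
v=2: not %3==0, s = (-1)-1 = -2
v=-2: not %3==0, s = (-2)-1 = -3
v=12: %3==0, s = (-3)*2+12 = 6
v=6: %3==0, s = 6*2+6 = 18
v=12: %3==0, s = 18*2+12 = 48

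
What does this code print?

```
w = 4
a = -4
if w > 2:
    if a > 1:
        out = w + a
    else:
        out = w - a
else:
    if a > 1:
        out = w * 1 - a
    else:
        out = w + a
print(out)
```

8

w=4, a=-4
w > 2 is True; a > 1 is False
→ out = w - a = 8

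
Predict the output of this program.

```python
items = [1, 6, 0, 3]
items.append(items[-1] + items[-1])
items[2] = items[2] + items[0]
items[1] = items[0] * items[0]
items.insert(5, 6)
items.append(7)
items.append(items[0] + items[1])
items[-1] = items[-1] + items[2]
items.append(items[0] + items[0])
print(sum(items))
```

30

append items[-1]+items[-1] = 3+3 = 6 → [1, 6, 0, 3, 6]
items[2] = items[2]+items[0] = 0+1 = 1 → [1, 6, 1, 3, 6]
items[1] = items[0]*items[0] = 1*1 = 1 → [1, 1, 1, 3, 6]
insert 6 at 5 → [1, 1, 1, 3, 6, 6]
append 7 → [1, 1, 1, 3, 6, 6, 7]
append items[0]+items[1] = 1+1 = 2 → [1, 1, 1, 3, 6, 6, 7, 2]
items[-1] = items[-1]+items[2] = 2+1 = 3 → [1, 1, 1, 3, 6, 6, 7, 3]
append items[0]+items[0] = 1+1 = 2 → [1, 1, 1, 3, 6, 6, 7, 3, 2]
sum = 30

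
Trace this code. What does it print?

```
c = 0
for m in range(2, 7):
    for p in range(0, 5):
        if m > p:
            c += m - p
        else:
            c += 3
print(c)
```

m=2,p=0: 2>0, c = 0+2 = 2
m=2,p=1: 2>1, c = 2+1 = 3
m=2,p=2: not 2>2, c = 3+3 = 6
m=2,p=3: not 2>3, c = 6+3 = 9
m=2,p=4: not 2>4, c = 9+3 = 12
m=3,p=0: 3>0, c = 12+3 = 15
m=3,p=1: 3>1, c = 15+2 = 17
m=3,p=2: 3>2, c = 17+1 = 18
m=3,p=3: not 3>3, c = 18+3 = 21
m=3,p=4: not 3>4, c = 21+3 = 24
m=4,p=0: 4>0, c = 24+4 = 28
m=4,p=1: 4>1, c = 28+3 = 31
m=4,p=2: 4>2, c = 31+2 = 33
m=4,p=3: 4>3, c = 33+1 = 34
m=4,p=4: not 4>4, c = 34+3 = 37
m=5,p=0: 5>0, c = 37+5 = 42
m=5,p=1: 5>1, c = 42+4 = 46
m=5,p=2: 5>2, c = 46+3 = 49
m=5,p=3: 5>3, c = 49+2 = 51
m=5,p=4: 5>4, c = 51+1 = 52
m=6,p=0: 6>0, c = 52+6 = 58
m=6,p=1: 6>1, c = 58+5 = 63
m=6,p=2: 6>2, c = 63+4 = 67
m=6,p=3: 6>3, c = 67+3 = 70
m=6,p=4: 6>4, c = 70+2 = 72

72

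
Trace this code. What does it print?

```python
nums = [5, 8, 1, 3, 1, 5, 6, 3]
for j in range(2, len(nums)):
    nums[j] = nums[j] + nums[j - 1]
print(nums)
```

[5, 8, 9, 12, 13, 18, 24, 27]

j=2: nums[2] = 1+8 = 9 → [5, 8, 9, 3, 1, 5, 6, 3]
j=3: nums[3] = 3+9 = 12 → [5, 8, 9, 12, 1, 5, 6, 3]
j=4: nums[4] = 1+12 = 13 → [5, 8, 9, 12, 13, 5, 6, 3]
j=5: nums[5] = 5+13 = 18 → [5, 8, 9, 12, 13, 18, 6, 3]
j=6: nums[6] = 6+18 = 24 → [5, 8, 9, 12, 13, 18, 24, 3]
j=7: nums[7] = 3+24 = 27 → [5, 8, 9, 12, 13, 18, 24, 27]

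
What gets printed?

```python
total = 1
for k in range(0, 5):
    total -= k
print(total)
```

-9

k=0: total = 1-0 = 1
k=1: total = 1-1 = 0
k=2: total = 0-2 = -2
k=3: total = (-2)-3 = -5
k=4: total = (-5)-4 = -9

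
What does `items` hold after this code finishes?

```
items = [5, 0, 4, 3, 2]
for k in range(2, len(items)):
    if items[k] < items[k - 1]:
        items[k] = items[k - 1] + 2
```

k=2: 4>=0, unchanged → [5, 0, 4, 3, 2]
k=3: 3<4, items[3] = 4+2 = 6 → [5, 0, 4, 6, 2]
k=4: 2<6, items[4] = 6+2 = 8 → [5, 0, 4, 6, 8]

[5, 0, 4, 6, 8]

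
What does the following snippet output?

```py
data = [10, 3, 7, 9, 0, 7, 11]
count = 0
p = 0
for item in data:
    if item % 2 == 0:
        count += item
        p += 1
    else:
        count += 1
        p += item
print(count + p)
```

54

item=10: even, count = 0+10 = 10; p=1
item=3: not even, count = 10+1 = 11; p=4
item=7: not even, count = 11+1 = 12; p=11
item=9: not even, count = 12+1 = 13; p=20
item=0: even, count = 13+0 = 13; p=21
item=7: not even, count = 13+1 = 14; p=28
item=11: not even, count = 14+1 = 15; p=39
count+p = 15+39 = 54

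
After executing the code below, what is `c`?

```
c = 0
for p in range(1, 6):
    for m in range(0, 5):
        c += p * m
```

150

p=1,m=0: c = 0+0 = 0
p=1,m=1: c = 0+1 = 1
p=1,m=2: c = 1+2 = 3
p=1,m=3: c = 3+3 = 6
p=1,m=4: c = 6+4 = 10
p=2,m=0: c = 10+0 = 10
p=2,m=1: c = 10+2 = 12
p=2,m=2: c = 12+4 = 16
p=2,m=3: c = 16+6 = 22
p=2,m=4: c = 22+8 = 30
p=3,m=0: c = 30+0 = 30
p=3,m=1: c = 30+3 = 33
p=3,m=2: c = 33+6 = 39
p=3,m=3: c = 39+9 = 48
p=3,m=4: c = 48+12 = 60
p=4,m=0: c = 60+0 = 60
p=4,m=1: c = 60+4 = 64
p=4,m=2: c = 64+8 = 72
p=4,m=3: c = 72+12 = 84
p=4,m=4: c = 84+16 = 100
p=5,m=0: c = 100+0 = 100
p=5,m=1: c = 100+5 = 105
p=5,m=2: c = 105+10 = 115
p=5,m=3: c = 115+15 = 130
p=5,m=4: c = 130+20 = 150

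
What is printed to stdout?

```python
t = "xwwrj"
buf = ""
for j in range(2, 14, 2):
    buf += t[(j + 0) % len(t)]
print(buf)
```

wjwrxw

j=2: add t[2]='w' → 'w'
j=4: add t[4]='j' → 'wj'
j=6: add t[1]='w' → 'wjw'
j=8: add t[3]='r' → 'wjwr'
j=10: add t[0]='x' → 'wjwrx'
j=12: add t[2]='w' → 'wjwrxw'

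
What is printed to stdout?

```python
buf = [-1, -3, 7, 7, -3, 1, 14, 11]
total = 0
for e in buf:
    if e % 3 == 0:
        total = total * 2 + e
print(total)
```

-9

e=-1: not %3==0
e=-3: %3==0, total = 0*2+(-3) = -3
e=7: not %3==0
e=7: not %3==0
e=-3: %3==0, total = (-3)*2+(-3) = -9
e=1: not %3==0
e=14: not %3==0
e=11: not %3==0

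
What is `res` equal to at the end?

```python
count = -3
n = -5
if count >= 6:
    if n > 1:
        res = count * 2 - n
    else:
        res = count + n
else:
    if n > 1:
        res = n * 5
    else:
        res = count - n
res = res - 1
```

1

count=-3, n=-5
count >= 6 is False; n > 1 is False
→ res = count - n = 2
res = 2-1 = 1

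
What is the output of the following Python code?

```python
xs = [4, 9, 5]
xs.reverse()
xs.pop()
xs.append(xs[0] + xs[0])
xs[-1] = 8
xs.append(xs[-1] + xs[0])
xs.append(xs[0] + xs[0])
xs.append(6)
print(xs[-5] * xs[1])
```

reverse → [5, 9, 4]
pop() removes 4 → [5, 9]
append xs[0]+xs[0] = 5+5 = 10 → [5, 9, 10]
xs[-1] = 8 → [5, 9, 8]
append xs[-1]+xs[0] = 8+5 = 13 → [5, 9, 8, 13]
append xs[0]+xs[0] = 5+5 = 10 → [5, 9, 8, 13, 10]
append 6 → [5, 9, 8, 13, 10, 6]
xs[-5]*xs[1] = 9*9 = 81

81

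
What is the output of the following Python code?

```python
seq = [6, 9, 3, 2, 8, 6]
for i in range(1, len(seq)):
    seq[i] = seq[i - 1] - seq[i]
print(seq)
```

[6, -3, -6, -8, -16, -22]

i=1: seq[1] = 6-9 = -3 → [6, -3, 3, 2, 8, 6]
i=2: seq[2] = (-3)-3 = -6 → [6, -3, -6, 2, 8, 6]
i=3: seq[3] = (-6)-2 = -8 → [6, -3, -6, -8, 8, 6]
i=4: seq[4] = (-8)-8 = -16 → [6, -3, -6, -8, -16, 6]
i=5: seq[5] = (-16)-6 = -22 → [6, -3, -6, -8, -16, -22]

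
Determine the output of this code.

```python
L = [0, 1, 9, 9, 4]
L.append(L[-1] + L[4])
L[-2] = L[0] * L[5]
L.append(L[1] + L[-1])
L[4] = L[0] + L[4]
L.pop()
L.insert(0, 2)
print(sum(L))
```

append L[-1]+L[4] = 4+4 = 8 → [0, 1, 9, 9, 4, 8]
L[-2] = L[0]*L[5] = 0*8 = 0 → [0, 1, 9, 9, 0, 8]
append L[1]+L[-1] = 1+8 = 9 → [0, 1, 9, 9, 0, 8, 9]
L[4] = L[0]+L[4] = 0+0 = 0 → [0, 1, 9, 9, 0, 8, 9]
pop() removes 9 → [0, 1, 9, 9, 0, 8]
insert 2 at 0 → [2, 0, 1, 9, 9, 0, 8]
sum = 29

29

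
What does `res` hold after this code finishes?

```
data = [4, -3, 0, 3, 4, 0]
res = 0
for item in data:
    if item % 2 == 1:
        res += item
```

item=4: not odd
item=-3: odd, res = 0+(-3) = -3
item=0: not odd
item=3: odd, res = (-3)+3 = 0
item=4: not odd
item=0: not odd

0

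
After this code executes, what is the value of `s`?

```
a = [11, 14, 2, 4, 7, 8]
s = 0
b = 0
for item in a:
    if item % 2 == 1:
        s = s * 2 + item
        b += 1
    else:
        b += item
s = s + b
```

item=11: odd, s = 0*2+11 = 11; b=1
item=14: not odd; b=15
item=2: not odd; b=17
item=4: not odd; b=21
item=7: odd, s = 11*2+7 = 29; b=22
item=8: not odd; b=30
s+b = 29+30 = 59

59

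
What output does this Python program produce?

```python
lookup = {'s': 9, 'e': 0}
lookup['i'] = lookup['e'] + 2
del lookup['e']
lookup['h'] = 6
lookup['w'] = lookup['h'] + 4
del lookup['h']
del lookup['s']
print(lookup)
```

lookup['i'] = lookup['e']+2 = 2 → {'s': 9, 'e': 0, 'i': 2}
del 'e' → {'s': 9, 'i': 2}
lookup['h'] = 6 → {'s': 9, 'i': 2, 'h': 6}
lookup['w'] = lookup['h']+4 = 10 → {'s': 9, 'i': 2, 'h': 6, 'w': 10}
del 'h' → {'s': 9, 'i': 2, 'w': 10}
del 's' → {'i': 2, 'w': 10}

{'i': 2, 'w': 10}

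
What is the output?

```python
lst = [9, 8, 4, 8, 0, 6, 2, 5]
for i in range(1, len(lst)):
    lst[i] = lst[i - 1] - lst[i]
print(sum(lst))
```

-75

i=1: lst[1] = 9-8 = 1 → [9, 1, 4, 8, 0, 6, 2, 5]
i=2: lst[2] = 1-4 = -3 → [9, 1, -3, 8, 0, 6, 2, 5]
i=3: lst[3] = (-3)-8 = -11 → [9, 1, -3, -11, 0, 6, 2, 5]
i=4: lst[4] = (-11)-0 = -11 → [9, 1, -3, -11, -11, 6, 2, 5]
i=5: lst[5] = (-11)-6 = -17 → [9, 1, -3, -11, -11, -17, 2, 5]
i=6: lst[6] = (-17)-2 = -19 → [9, 1, -3, -11, -11, -17, -19, 5]
i=7: lst[7] = (-19)-5 = -24 → [9, 1, -3, -11, -11, -17, -19, -24]
sum = -75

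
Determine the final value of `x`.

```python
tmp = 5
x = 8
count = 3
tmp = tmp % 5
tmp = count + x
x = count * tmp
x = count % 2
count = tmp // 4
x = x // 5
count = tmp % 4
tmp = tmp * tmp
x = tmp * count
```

363

tmp = 5%5 = 0
tmp = 3+8 = 11
x = 3*11 = 33
x = 3%2 = 1
count = 11//4 = 2
x = 1//5 = 0
count = 11%4 = 3
tmp = 11*11 = 121
x = 121*3 = 363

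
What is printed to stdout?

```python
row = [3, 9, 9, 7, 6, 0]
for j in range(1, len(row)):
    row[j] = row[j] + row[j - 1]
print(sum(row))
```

j=1: row[1] = 9+3 = 12 → [3, 12, 9, 7, 6, 0]
j=2: row[2] = 9+12 = 21 → [3, 12, 21, 7, 6, 0]
j=3: row[3] = 7+21 = 28 → [3, 12, 21, 28, 6, 0]
j=4: row[4] = 6+28 = 34 → [3, 12, 21, 28, 34, 0]
j=5: row[5] = 0+34 = 34 → [3, 12, 21, 28, 34, 34]
sum = 132

132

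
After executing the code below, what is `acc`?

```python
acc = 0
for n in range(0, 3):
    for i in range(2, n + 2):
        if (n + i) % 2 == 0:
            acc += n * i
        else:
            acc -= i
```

n=1,i=2: odd sum, acc = 0-2 = -2
n=2,i=2: even sum, acc = (-2)+4 = 2
n=2,i=3: odd sum, acc = 2-3 = -1

-1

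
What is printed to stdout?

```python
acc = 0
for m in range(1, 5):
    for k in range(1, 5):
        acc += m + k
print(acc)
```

m=1,k=1: acc = 0+2 = 2
m=1,k=2: acc = 2+3 = 5
m=1,k=3: acc = 5+4 = 9
m=1,k=4: acc = 9+5 = 14
m=2,k=1: acc = 14+3 = 17
m=2,k=2: acc = 17+4 = 21
m=2,k=3: acc = 21+5 = 26
m=2,k=4: acc = 26+6 = 32
m=3,k=1: acc = 32+4 = 36
m=3,k=2: acc = 36+5 = 41
m=3,k=3: acc = 41+6 = 47
m=3,k=4: acc = 47+7 = 54
m=4,k=1: acc = 54+5 = 59
m=4,k=2: acc = 59+6 = 65
m=4,k=3: acc = 65+7 = 72
m=4,k=4: acc = 72+8 = 80

80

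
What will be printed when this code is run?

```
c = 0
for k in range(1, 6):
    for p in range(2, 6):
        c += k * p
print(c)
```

210

k=1,p=2: c = 0+2 = 2
k=1,p=3: c = 2+3 = 5
k=1,p=4: c = 5+4 = 9
k=1,p=5: c = 9+5 = 14
k=2,p=2: c = 14+4 = 18
k=2,p=3: c = 18+6 = 24
k=2,p=4: c = 24+8 = 32
k=2,p=5: c = 32+10 = 42
k=3,p=2: c = 42+6 = 48
k=3,p=3: c = 48+9 = 57
k=3,p=4: c = 57+12 = 69
k=3,p=5: c = 69+15 = 84
k=4,p=2: c = 84+8 = 92
k=4,p=3: c = 92+12 = 104
k=4,p=4: c = 104+16 = 120
k=4,p=5: c = 120+20 = 140
k=5,p=2: c = 140+10 = 150
k=5,p=3: c = 150+15 = 165
k=5,p=4: c = 165+20 = 185
k=5,p=5: c = 185+25 = 210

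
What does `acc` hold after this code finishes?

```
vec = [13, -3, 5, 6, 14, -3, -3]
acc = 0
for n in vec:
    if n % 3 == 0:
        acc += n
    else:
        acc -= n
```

n=13: not %3==0, acc = 0-13 = -13
n=-3: %3==0, acc = (-13)+(-3) = -16
n=5: not %3==0, acc = (-16)-5 = -21
n=6: %3==0, acc = (-21)+6 = -15
n=14: not %3==0, acc = (-15)-14 = -29
n=-3: %3==0, acc = (-29)+(-3) = -32
n=-3: %3==0, acc = (-32)+(-3) = -35

-35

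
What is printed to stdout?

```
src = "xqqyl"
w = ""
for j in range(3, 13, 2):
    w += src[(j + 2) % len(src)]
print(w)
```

j=3: add src[0]='x' → 'x'
j=5: add src[2]='q' → 'xq'
j=7: add src[4]='l' → 'xql'
j=9: add src[1]='q' → 'xqlq'
j=11: add src[3]='y' → 'xqlqy'

xqlqy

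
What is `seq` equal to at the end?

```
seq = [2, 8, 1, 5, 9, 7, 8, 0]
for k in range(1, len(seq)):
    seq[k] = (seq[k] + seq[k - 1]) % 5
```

[2, 0, 1, 1, 0, 2, 0, 0]

k=1: seq[1] = (8+2)%5 = 0 → [2, 0, 1, 5, 9, 7, 8, 0]
k=2: seq[2] = (1+0)%5 = 1 → [2, 0, 1, 5, 9, 7, 8, 0]
k=3: seq[3] = (5+1)%5 = 1 → [2, 0, 1, 1, 9, 7, 8, 0]
k=4: seq[4] = (9+1)%5 = 0 → [2, 0, 1, 1, 0, 7, 8, 0]
k=5: seq[5] = (7+0)%5 = 2 → [2, 0, 1, 1, 0, 2, 8, 0]
k=6: seq[6] = (8+2)%5 = 0 → [2, 0, 1, 1, 0, 2, 0, 0]
k=7: seq[7] = (0+0)%5 = 0 → [2, 0, 1, 1, 0, 2, 0, 0]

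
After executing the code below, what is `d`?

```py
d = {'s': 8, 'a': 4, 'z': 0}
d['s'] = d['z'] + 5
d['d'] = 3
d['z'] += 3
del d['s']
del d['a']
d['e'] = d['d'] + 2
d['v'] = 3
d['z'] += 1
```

{'z': 4, 'd': 3, 'e': 5, 'v': 3}

d['s'] = d['z']+5 = 5 → {'s': 5, 'a': 4, 'z': 0}
d['d'] = 3 → {'s': 5, 'a': 4, 'z': 0, 'd': 3}
d['z'] = 0+3 = 3 → {'s': 5, 'a': 4, 'z': 3, 'd': 3}
del 's' → {'a': 4, 'z': 3, 'd': 3}
del 'a' → {'z': 3, 'd': 3}
d['e'] = d['d']+2 = 5 → {'z': 3, 'd': 3, 'e': 5}
d['v'] = 3 → {'z': 3, 'd': 3, 'e': 5, 'v': 3}
d['z'] = 3+1 = 4 → {'z': 4, 'd': 3, 'e': 5, 'v': 3}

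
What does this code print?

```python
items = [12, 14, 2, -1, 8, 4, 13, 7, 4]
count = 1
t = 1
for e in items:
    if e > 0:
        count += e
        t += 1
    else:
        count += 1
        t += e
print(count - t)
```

e=12: >0, count = 1+12 = 13; t=2
e=14: >0, count = 13+14 = 27; t=3
e=2: >0, count = 27+2 = 29; t=4
e=-1: not >0, count = 29+1 = 30; t=3
e=8: >0, count = 30+8 = 38; t=4
e=4: >0, count = 38+4 = 42; t=5
e=13: >0, count = 42+13 = 55; t=6
e=7: >0, count = 55+7 = 62; t=7
e=4: >0, count = 62+4 = 66; t=8
count-t = 66-8 = 58

58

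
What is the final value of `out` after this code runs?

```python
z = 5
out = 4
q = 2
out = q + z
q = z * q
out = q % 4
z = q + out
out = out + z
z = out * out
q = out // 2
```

14

out = 2+5 = 7
q = 5*2 = 10
out = 10%4 = 2
z = 10+2 = 12
out = 2+12 = 14
z = 14*14 = 196
q = 14//2 = 7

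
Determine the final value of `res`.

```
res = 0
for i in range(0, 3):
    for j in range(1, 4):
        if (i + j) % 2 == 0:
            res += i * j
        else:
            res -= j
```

-2

i=0,j=1: odd sum, res = 0-1 = -1
i=0,j=2: even sum, res = (-1)+0 = -1
i=0,j=3: odd sum, res = (-1)-3 = -4
i=1,j=1: even sum, res = (-4)+1 = -3
i=1,j=2: odd sum, res = (-3)-2 = -5
i=1,j=3: even sum, res = (-5)+3 = -2
i=2,j=1: odd sum, res = (-2)-1 = -3
i=2,j=2: even sum, res = (-3)+4 = 1
i=2,j=3: odd sum, res = 1-3 = -2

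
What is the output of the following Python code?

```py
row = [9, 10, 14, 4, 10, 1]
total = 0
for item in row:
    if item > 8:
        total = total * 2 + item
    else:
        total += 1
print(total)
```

item=9: >8, total = 0*2+9 = 9
item=10: >8, total = 9*2+10 = 28
item=14: >8, total = 28*2+14 = 70
item=4: not >8, total = 70+1 = 71
item=10: >8, total = 71*2+10 = 152
item=1: not >8, total = 152+1 = 153

153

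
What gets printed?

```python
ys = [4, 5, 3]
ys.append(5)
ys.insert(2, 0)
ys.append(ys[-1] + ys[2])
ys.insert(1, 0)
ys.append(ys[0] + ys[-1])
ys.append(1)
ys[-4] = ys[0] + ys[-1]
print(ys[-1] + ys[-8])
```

append 5 → [4, 5, 3, 5]
insert 0 at 2 → [4, 5, 0, 3, 5]
append ys[-1]+ys[2] = 5+0 = 5 → [4, 5, 0, 3, 5, 5]
insert 0 at 1 → [4, 0, 5, 0, 3, 5, 5]
append ys[0]+ys[-1] = 4+5 = 9 → [4, 0, 5, 0, 3, 5, 5, 9]
append 1 → [4, 0, 5, 0, 3, 5, 5, 9, 1]
ys[-4] = ys[0]+ys[-1] = 4+1 = 5 → [4, 0, 5, 0, 3, 5, 5, 9, 1]
ys[-1]+ys[-8] = 1+0 = 1

1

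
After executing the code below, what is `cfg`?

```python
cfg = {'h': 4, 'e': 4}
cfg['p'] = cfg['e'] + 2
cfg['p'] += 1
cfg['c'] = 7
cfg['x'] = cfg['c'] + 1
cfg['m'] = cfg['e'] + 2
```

{'h': 4, 'e': 4, 'p': 7, 'c': 7, 'x': 8, 'm': 6}

cfg['p'] = cfg['e']+2 = 6 → {'h': 4, 'e': 4, 'p': 6}
cfg['p'] = 6+1 = 7 → {'h': 4, 'e': 4, 'p': 7}
cfg['c'] = 7 → {'h': 4, 'e': 4, 'p': 7, 'c': 7}
cfg['x'] = cfg['c']+1 = 8 → {'h': 4, 'e': 4, 'p': 7, 'c': 7, 'x': 8}
cfg['m'] = cfg['e']+2 = 6 → {'h': 4, 'e': 4, 'p': 7, 'c': 7, 'x': 8, 'm': 6}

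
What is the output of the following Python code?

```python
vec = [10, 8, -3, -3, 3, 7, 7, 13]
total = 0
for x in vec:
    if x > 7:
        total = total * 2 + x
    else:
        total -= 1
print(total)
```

x=10: >7, total = 0*2+10 = 10
x=8: >7, total = 10*2+8 = 28
x=-3: not >7, total = 28-1 = 27
x=-3: not >7, total = 27-1 = 26
x=3: not >7, total = 26-1 = 25
x=7: not >7, total = 25-1 = 24
x=7: not >7, total = 24-1 = 23
x=13: >7, total = 23*2+13 = 59

59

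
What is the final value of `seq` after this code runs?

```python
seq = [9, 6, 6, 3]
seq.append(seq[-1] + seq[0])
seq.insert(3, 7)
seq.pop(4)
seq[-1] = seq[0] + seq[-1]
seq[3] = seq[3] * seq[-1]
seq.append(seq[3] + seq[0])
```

append seq[-1]+seq[0] = 3+9 = 12 → [9, 6, 6, 3, 12]
insert 7 at 3 → [9, 6, 6, 7, 3, 12]
pop(4) removes 3 → [9, 6, 6, 7, 12]
seq[-1] = seq[0]+seq[-1] = 9+12 = 21 → [9, 6, 6, 7, 21]
seq[3] = seq[3]*seq[-1] = 7*21 = 147 → [9, 6, 6, 147, 21]
append seq[3]+seq[0] = 147+9 = 156 → [9, 6, 6, 147, 21, 156]

[9, 6, 6, 147, 21, 156]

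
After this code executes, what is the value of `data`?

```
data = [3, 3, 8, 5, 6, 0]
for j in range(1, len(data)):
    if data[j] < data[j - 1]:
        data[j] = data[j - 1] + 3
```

[3, 3, 8, 11, 14, 17]

j=1: 3>=3, unchanged → [3, 3, 8, 5, 6, 0]
j=2: 8>=3, unchanged → [3, 3, 8, 5, 6, 0]
j=3: 5<8, data[3] = 8+3 = 11 → [3, 3, 8, 11, 6, 0]
j=4: 6<11, data[4] = 11+3 = 14 → [3, 3, 8, 11, 14, 0]
j=5: 0<14, data[5] = 14+3 = 17 → [3, 3, 8, 11, 14, 17]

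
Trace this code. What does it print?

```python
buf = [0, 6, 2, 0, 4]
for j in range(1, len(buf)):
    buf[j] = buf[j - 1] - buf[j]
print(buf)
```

[0, -6, -8, -8, -12]

j=1: buf[1] = 0-6 = -6 → [0, -6, 2, 0, 4]
j=2: buf[2] = (-6)-2 = -8 → [0, -6, -8, 0, 4]
j=3: buf[3] = (-8)-0 = -8 → [0, -6, -8, -8, 4]
j=4: buf[4] = (-8)-4 = -12 → [0, -6, -8, -8, -12]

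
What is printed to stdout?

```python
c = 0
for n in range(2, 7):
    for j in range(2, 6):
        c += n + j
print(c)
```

n=2,j=2: c = 0+4 = 4
n=2,j=3: c = 4+5 = 9
n=2,j=4: c = 9+6 = 15
n=2,j=5: c = 15+7 = 22
n=3,j=2: c = 22+5 = 27
n=3,j=3: c = 27+6 = 33
n=3,j=4: c = 33+7 = 40
n=3,j=5: c = 40+8 = 48
n=4,j=2: c = 48+6 = 54
n=4,j=3: c = 54+7 = 61
n=4,j=4: c = 61+8 = 69
n=4,j=5: c = 69+9 = 78
n=5,j=2: c = 78+7 = 85
n=5,j=3: c = 85+8 = 93
n=5,j=4: c = 93+9 = 102
n=5,j=5: c = 102+10 = 112
n=6,j=2: c = 112+8 = 120
n=6,j=3: c = 120+9 = 129
n=6,j=4: c = 129+10 = 139
n=6,j=5: c = 139+11 = 150

150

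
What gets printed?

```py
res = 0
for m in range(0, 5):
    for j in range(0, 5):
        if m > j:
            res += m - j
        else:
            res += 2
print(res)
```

50

m=0,j=0: not 0>0, res = 0+2 = 2
m=0,j=1: not 0>1, res = 2+2 = 4
m=0,j=2: not 0>2, res = 4+2 = 6
m=0,j=3: not 0>3, res = 6+2 = 8
m=0,j=4: not 0>4, res = 8+2 = 10
m=1,j=0: 1>0, res = 10+1 = 11
m=1,j=1: not 1>1, res = 11+2 = 13
m=1,j=2: not 1>2, res = 13+2 = 15
m=1,j=3: not 1>3, res = 15+2 = 17
m=1,j=4: not 1>4, res = 17+2 = 19
m=2,j=0: 2>0, res = 19+2 = 21
m=2,j=1: 2>1, res = 21+1 = 22
m=2,j=2: not 2>2, res = 22+2 = 24
m=2,j=3: not 2>3, res = 24+2 = 26
m=2,j=4: not 2>4, res = 26+2 = 28
m=3,j=0: 3>0, res = 28+3 = 31
m=3,j=1: 3>1, res = 31+2 = 33
m=3,j=2: 3>2, res = 33+1 = 34
m=3,j=3: not 3>3, res = 34+2 = 36
m=3,j=4: not 3>4, res = 36+2 = 38
m=4,j=0: 4>0, res = 38+4 = 42
m=4,j=1: 4>1, res = 42+3 = 45
m=4,j=2: 4>2, res = 45+2 = 47
m=4,j=3: 4>3, res = 47+1 = 48
m=4,j=4: not 4>4, res = 48+2 = 50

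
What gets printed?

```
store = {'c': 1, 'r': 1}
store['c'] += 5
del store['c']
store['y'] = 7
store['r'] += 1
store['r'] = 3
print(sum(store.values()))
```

10

store['c'] = 1+5 = 6 → {'c': 6, 'r': 1}
del 'c' → {'r': 1}
store['y'] = 7 → {'r': 1, 'y': 7}
store['r'] = 1+1 = 2 → {'r': 2, 'y': 7}
store['r'] = 3 → {'r': 3, 'y': 7}
sum of values = 10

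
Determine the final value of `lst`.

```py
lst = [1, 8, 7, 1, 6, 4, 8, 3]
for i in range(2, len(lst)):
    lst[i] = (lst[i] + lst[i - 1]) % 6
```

i=2: lst[2] = (7+8)%6 = 3 → [1, 8, 3, 1, 6, 4, 8, 3]
i=3: lst[3] = (1+3)%6 = 4 → [1, 8, 3, 4, 6, 4, 8, 3]
i=4: lst[4] = (6+4)%6 = 4 → [1, 8, 3, 4, 4, 4, 8, 3]
i=5: lst[5] = (4+4)%6 = 2 → [1, 8, 3, 4, 4, 2, 8, 3]
i=6: lst[6] = (8+2)%6 = 4 → [1, 8, 3, 4, 4, 2, 4, 3]
i=7: lst[7] = (3+4)%6 = 1 → [1, 8, 3, 4, 4, 2, 4, 1]

[1, 8, 3, 4, 4, 2, 4, 1]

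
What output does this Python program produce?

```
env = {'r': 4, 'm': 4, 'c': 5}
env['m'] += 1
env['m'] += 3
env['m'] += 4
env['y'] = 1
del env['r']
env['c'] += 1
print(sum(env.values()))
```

19

env['m'] = 4+1 = 5 → {'r': 4, 'm': 5, 'c': 5}
env['m'] = 5+3 = 8 → {'r': 4, 'm': 8, 'c': 5}
env['m'] = 8+4 = 12 → {'r': 4, 'm': 12, 'c': 5}
env['y'] = 1 → {'r': 4, 'm': 12, 'c': 5, 'y': 1}
del 'r' → {'m': 12, 'c': 5, 'y': 1}
env['c'] = 5+1 = 6 → {'m': 12, 'c': 6, 'y': 1}
sum of values = 19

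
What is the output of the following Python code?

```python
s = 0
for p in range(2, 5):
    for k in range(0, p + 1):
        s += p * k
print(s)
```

p=2,k=0: s = 0+0 = 0
p=2,k=1: s = 0+2 = 2
p=2,k=2: s = 2+4 = 6
p=3,k=0: s = 6+0 = 6
p=3,k=1: s = 6+3 = 9
p=3,k=2: s = 9+6 = 15
p=3,k=3: s = 15+9 = 24
p=4,k=0: s = 24+0 = 24
p=4,k=1: s = 24+4 = 28
p=4,k=2: s = 28+8 = 36
p=4,k=3: s = 36+12 = 48
p=4,k=4: s = 48+16 = 64

64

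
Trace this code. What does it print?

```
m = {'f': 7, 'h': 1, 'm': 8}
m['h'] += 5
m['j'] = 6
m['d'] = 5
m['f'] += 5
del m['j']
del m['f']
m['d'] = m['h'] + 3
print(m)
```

m['h'] = 1+5 = 6 → {'f': 7, 'h': 6, 'm': 8}
m['j'] = 6 → {'f': 7, 'h': 6, 'm': 8, 'j': 6}
m['d'] = 5 → {'f': 7, 'h': 6, 'm': 8, 'j': 6, 'd': 5}
m['f'] = 7+5 = 12 → {'f': 12, 'h': 6, 'm': 8, 'j': 6, 'd': 5}
del 'j' → {'f': 12, 'h': 6, 'm': 8, 'd': 5}
del 'f' → {'h': 6, 'm': 8, 'd': 5}
m['d'] = m['h']+3 = 9 → {'h': 6, 'm': 8, 'd': 9}

{'h': 6, 'm': 8, 'd': 9}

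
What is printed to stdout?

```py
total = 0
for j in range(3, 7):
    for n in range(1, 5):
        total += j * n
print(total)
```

j=3,n=1: total = 0+3 = 3
j=3,n=2: total = 3+6 = 9
j=3,n=3: total = 9+9 = 18
j=3,n=4: total = 18+12 = 30
j=4,n=1: total = 30+4 = 34
j=4,n=2: total = 34+8 = 42
j=4,n=3: total = 42+12 = 54
j=4,n=4: total = 54+16 = 70
j=5,n=1: total = 70+5 = 75
j=5,n=2: total = 75+10 = 85
j=5,n=3: total = 85+15 = 100
j=5,n=4: total = 100+20 = 120
j=6,n=1: total = 120+6 = 126
j=6,n=2: total = 126+12 = 138
j=6,n=3: total = 138+18 = 156
j=6,n=4: total = 156+24 = 180

180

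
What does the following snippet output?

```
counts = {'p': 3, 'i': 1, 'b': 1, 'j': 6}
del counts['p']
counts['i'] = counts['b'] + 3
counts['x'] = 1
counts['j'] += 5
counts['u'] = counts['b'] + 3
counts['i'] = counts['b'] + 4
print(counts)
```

del 'p' → {'i': 1, 'b': 1, 'j': 6}
counts['i'] = counts['b']+3 = 4 → {'i': 4, 'b': 1, 'j': 6}
counts['x'] = 1 → {'i': 4, 'b': 1, 'j': 6, 'x': 1}
counts['j'] = 6+5 = 11 → {'i': 4, 'b': 1, 'j': 11, 'x': 1}
counts['u'] = counts['b']+3 = 4 → {'i': 4, 'b': 1, 'j': 11, 'x': 1, 'u': 4}
counts['i'] = counts['b']+4 = 5 → {'i': 5, 'b': 1, 'j': 11, 'x': 1, 'u': 4}

{'i': 5, 'b': 1, 'j': 11, 'x': 1, 'u': 4}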